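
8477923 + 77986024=86463947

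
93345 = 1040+92305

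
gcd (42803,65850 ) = 1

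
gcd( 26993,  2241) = 1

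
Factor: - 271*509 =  - 271^1*509^1=   - 137939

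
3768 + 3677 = 7445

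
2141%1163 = 978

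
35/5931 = 35/5931=   0.01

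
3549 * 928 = 3293472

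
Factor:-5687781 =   -  3^1*11^1*172357^1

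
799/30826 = 799/30826 = 0.03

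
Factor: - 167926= -2^1*11^1*17^1*449^1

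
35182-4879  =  30303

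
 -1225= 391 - 1616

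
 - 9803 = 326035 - 335838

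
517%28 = 13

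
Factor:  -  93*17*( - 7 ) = 3^1*7^1 * 17^1*31^1 = 11067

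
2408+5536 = 7944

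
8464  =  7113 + 1351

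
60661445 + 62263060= 122924505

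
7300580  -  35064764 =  - 27764184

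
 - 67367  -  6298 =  - 73665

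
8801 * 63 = 554463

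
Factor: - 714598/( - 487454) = 11^( -1 )*431^1*829^1*22157^( -1) = 357299/243727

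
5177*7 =36239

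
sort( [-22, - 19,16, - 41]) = [ - 41,-22 , -19,  16 ]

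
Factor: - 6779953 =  - 6779953^1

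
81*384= 31104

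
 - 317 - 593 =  -910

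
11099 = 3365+7734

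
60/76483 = 60/76483 = 0.00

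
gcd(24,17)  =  1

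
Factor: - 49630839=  - 3^1 * 16543613^1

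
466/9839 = 466/9839 = 0.05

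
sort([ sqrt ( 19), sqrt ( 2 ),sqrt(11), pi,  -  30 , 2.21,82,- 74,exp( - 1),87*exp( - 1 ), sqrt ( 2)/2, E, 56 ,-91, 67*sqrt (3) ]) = [  -  91,  -  74, - 30, exp( - 1 ), sqrt (2 )/2,sqrt( 2), 2.21, E, pi,sqrt(11),  sqrt( 19), 87*exp( - 1 ) , 56, 82,67*sqrt (3)] 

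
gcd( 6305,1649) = 97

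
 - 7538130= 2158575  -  9696705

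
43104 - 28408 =14696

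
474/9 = 158/3=   52.67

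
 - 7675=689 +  - 8364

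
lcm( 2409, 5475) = 60225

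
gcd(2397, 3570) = 51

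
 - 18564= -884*21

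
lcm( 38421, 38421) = 38421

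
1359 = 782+577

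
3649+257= 3906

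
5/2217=5/2217 = 0.00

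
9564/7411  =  9564/7411 = 1.29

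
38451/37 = 38451/37 = 1039.22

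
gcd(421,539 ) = 1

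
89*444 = 39516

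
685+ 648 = 1333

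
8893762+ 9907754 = 18801516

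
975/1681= 975/1681 = 0.58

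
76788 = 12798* 6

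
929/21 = 929/21 = 44.24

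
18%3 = 0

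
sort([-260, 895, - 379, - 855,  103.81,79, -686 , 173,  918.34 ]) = [ - 855, - 686, - 379, - 260,79,103.81, 173, 895,918.34 ]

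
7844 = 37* 212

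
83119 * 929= 77217551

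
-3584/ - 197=18 + 38/197=18.19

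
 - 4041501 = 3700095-7741596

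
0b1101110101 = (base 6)4033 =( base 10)885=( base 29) 11f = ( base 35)pa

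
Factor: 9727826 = 2^1*4863913^1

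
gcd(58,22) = 2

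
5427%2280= 867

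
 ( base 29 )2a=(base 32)24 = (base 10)68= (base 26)2G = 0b1000100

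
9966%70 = 26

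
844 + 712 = 1556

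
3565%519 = 451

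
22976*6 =137856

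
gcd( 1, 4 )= 1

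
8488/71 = 119 +39/71=119.55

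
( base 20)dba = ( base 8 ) 12466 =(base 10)5430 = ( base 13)2619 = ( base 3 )21110010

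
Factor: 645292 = 2^2 * 161323^1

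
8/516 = 2/129  =  0.02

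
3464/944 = 3 + 79/118 = 3.67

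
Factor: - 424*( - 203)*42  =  3615024 = 2^4*3^1*7^2*29^1*53^1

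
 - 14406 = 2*( - 7203) 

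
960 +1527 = 2487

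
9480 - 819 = 8661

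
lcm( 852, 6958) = 41748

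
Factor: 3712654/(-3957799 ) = -2^1*11^1 *37^1*4561^1*3957799^( - 1 ) 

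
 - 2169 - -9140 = 6971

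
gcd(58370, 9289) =1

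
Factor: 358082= 2^1*179041^1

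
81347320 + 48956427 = 130303747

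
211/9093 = 211/9093 = 0.02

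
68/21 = 3 + 5/21 = 3.24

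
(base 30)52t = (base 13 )2120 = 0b1000111101101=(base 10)4589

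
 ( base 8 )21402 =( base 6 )105254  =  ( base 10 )8962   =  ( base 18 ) 19BG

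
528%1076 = 528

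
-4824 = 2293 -7117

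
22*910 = 20020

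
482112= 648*744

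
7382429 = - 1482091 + 8864520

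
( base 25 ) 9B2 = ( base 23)B3E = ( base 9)8077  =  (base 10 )5902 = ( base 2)1011100001110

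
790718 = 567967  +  222751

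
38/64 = 19/32 = 0.59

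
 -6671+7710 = 1039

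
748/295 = 2 + 158/295 = 2.54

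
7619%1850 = 219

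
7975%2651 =22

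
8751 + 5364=14115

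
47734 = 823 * 58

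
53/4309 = 53/4309 = 0.01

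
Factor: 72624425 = 5^2* 17^1*170881^1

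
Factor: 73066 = 2^1* 7^1*17^1*307^1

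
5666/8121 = 5666/8121 =0.70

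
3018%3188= 3018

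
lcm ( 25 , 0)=0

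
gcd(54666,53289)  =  9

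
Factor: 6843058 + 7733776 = 14576834 = 2^1*2083^1*3499^1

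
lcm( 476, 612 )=4284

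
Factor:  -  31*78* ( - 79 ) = 191022= 2^1*3^1*13^1*31^1*79^1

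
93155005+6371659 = 99526664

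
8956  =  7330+1626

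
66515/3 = 66515/3 = 22171.67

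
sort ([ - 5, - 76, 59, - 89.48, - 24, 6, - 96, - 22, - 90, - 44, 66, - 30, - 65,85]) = [ - 96,-90, - 89.48, - 76, - 65, - 44, - 30,  -  24, - 22, - 5,6,59, 66, 85 ] 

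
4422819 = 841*5259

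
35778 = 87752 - 51974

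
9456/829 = 9456/829 = 11.41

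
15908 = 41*388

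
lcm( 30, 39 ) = 390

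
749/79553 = 749/79553= 0.01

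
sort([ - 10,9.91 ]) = [ - 10,9.91]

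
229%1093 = 229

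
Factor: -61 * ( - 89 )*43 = 43^1 *61^1*89^1= 233447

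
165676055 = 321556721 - 155880666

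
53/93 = 53/93=0.57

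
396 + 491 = 887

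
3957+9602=13559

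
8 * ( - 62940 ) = - 503520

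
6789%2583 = 1623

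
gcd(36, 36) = 36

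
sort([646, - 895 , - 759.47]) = [ - 895, - 759.47,646]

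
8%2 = 0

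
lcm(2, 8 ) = 8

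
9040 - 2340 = 6700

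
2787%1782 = 1005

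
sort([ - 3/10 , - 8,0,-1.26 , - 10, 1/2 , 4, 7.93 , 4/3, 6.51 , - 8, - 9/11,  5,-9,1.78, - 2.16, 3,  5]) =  [ - 10 ,-9, - 8 , - 8, - 2.16, - 1.26 , - 9/11, - 3/10, 0,1/2 , 4/3,  1.78,3, 4, 5, 5 , 6.51,  7.93]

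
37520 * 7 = 262640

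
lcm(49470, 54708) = 4650180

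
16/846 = 8/423 = 0.02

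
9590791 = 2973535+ 6617256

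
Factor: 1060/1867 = 2^2* 5^1 * 53^1*1867^( - 1)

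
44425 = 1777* 25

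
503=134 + 369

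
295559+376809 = 672368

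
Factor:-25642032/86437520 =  - 3^1*5^( - 1)*13^1*17^(  -  1)*29^1*109^1 * 4889^( - 1)  =  - 123279/415565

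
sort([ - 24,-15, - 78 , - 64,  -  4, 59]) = [ - 78, - 64 , - 24  ,  -  15,-4,  59]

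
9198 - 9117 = 81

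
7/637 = 1/91 = 0.01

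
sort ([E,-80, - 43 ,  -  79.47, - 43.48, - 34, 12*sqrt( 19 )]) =[-80, - 79.47, - 43.48,-43, - 34,E , 12*sqrt( 19)]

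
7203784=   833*8648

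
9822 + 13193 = 23015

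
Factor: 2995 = 5^1*599^1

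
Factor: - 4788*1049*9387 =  - 47147258844 = - 2^2 * 3^4*7^2*19^1*149^1*1049^1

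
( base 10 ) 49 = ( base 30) 1j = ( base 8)61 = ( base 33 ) 1g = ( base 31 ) 1I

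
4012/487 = 4012/487 = 8.24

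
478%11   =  5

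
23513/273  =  86 + 5/39= 86.13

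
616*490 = 301840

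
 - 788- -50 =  - 738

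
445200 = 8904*50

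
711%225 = 36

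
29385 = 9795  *3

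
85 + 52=137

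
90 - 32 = 58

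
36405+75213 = 111618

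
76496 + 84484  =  160980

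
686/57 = 686/57 = 12.04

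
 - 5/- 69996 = 5/69996 = 0.00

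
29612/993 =29 + 815/993= 29.82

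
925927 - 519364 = 406563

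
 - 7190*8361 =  - 60115590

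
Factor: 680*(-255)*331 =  - 2^3*3^1*5^2*17^2*331^1 = - 57395400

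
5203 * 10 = 52030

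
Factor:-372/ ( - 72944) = 93/18236 = 2^( - 2 )*3^1*31^1*47^( - 1)*97^(  -  1) 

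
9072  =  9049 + 23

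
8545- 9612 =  - 1067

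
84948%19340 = 7588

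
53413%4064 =581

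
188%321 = 188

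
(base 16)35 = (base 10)53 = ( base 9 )58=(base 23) 27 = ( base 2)110101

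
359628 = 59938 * 6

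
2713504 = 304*8926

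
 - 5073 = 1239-6312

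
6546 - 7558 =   -  1012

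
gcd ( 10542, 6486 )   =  6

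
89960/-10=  - 8996 + 0/1 = -8996.00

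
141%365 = 141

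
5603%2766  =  71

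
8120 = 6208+1912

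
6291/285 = 2097/95 = 22.07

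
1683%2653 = 1683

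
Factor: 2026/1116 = 2^( - 1 )*3^( - 2 )*31^( - 1 )*1013^1 = 1013/558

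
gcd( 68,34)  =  34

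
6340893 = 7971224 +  - 1630331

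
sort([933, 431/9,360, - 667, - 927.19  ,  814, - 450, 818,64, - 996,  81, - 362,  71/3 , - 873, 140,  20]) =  [-996, - 927.19, - 873,-667,-450,  -  362,  20, 71/3,431/9,  64,  81, 140,  360, 814,818,  933] 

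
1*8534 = 8534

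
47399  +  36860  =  84259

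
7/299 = 7/299 = 0.02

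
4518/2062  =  2+197/1031 = 2.19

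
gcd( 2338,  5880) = 14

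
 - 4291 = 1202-5493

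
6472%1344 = 1096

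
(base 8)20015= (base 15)2670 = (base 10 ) 8205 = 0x200D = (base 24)e5l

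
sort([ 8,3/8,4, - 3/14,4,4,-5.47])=[-5.47, - 3/14,3/8,4,4,4,8]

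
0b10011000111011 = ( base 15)2d77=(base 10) 9787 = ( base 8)23073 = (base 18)1C3D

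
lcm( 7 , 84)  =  84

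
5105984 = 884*5776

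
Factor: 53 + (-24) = 29 = 29^1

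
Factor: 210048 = 2^7 *3^1*547^1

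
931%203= 119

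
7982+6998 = 14980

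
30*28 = 840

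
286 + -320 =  - 34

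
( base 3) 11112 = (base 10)122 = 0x7A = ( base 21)5H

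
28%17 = 11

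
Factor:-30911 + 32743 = 2^3*229^1 = 1832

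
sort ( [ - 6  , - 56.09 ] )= [-56.09, - 6 ] 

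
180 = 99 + 81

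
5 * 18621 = 93105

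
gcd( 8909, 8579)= 1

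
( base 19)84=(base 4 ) 2130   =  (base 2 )10011100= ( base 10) 156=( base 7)312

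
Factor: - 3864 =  - 2^3*3^1*7^1 * 23^1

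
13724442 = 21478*639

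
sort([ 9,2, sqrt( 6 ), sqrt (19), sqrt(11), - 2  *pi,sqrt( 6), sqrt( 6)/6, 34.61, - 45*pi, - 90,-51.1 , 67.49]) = [-45*pi,-90 ,  -  51.1,-2*pi, sqrt( 6)/6 , 2 , sqrt( 6 ),  sqrt( 6), sqrt( 11 ),sqrt( 19 ),9, 34.61,  67.49] 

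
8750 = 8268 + 482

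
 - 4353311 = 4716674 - 9069985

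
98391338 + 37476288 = 135867626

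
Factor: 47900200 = 2^3*5^2*37^1*6473^1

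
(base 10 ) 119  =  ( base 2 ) 1110111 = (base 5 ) 434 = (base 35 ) 3E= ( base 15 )7e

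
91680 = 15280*6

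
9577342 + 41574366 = 51151708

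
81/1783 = 81/1783 = 0.05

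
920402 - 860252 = 60150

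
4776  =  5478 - 702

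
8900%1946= 1116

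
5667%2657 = 353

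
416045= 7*59435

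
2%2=0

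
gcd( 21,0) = 21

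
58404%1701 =570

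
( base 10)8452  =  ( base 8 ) 20404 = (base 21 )j3a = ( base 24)EG4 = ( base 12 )4a84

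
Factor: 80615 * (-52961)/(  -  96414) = 2^( - 1 )*3^( -1)*5^1*23^1*211^1*251^1*701^1*16069^(-1)  =  4269451015/96414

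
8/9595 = 8/9595 = 0.00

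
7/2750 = 7/2750 = 0.00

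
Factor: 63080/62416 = 95/94 = 2^( - 1)*5^1*19^1*47^( - 1 ) 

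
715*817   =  584155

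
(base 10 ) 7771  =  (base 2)1111001011011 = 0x1E5B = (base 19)12a0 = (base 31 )82L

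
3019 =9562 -6543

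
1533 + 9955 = 11488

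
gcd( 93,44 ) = 1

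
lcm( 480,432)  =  4320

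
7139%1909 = 1412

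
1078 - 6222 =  - 5144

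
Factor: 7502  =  2^1 * 11^2*31^1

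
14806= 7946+6860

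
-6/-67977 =2/22659 =0.00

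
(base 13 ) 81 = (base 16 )69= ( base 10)105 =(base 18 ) 5f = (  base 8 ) 151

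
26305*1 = 26305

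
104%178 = 104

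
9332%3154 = 3024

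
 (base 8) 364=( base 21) bd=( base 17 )E6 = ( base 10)244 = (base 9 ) 301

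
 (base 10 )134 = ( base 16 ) 86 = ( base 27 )4q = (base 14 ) 98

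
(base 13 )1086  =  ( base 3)10011110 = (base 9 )3143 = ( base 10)2307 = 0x903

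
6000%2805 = 390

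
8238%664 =270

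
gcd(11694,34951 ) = 1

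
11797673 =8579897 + 3217776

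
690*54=37260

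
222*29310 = 6506820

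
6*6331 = 37986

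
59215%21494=16227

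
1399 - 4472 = -3073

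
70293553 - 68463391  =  1830162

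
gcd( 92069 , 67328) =1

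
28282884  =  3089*9156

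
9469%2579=1732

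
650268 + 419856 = 1070124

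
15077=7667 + 7410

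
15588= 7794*2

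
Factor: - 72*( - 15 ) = 1080 = 2^3*3^3*5^1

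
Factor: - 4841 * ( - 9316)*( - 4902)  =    -  221074101912=-2^3*3^1*17^1*19^1*43^1*47^1*103^1*137^1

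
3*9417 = 28251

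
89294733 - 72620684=16674049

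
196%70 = 56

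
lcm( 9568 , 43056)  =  86112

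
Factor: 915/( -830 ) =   -  2^( - 1 )*3^1*61^1 *83^( - 1 )  =  - 183/166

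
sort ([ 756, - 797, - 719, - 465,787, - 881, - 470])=[-881, - 797, - 719, - 470,-465,756,  787 ]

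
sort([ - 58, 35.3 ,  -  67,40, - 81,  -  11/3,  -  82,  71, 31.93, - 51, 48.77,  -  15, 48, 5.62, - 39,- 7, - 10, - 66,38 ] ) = [ - 82, - 81,-67, - 66,-58,  -  51, - 39,  -  15, - 10,-7, - 11/3, 5.62 , 31.93, 35.3, 38, 40,48,48.77,  71]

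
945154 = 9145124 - 8199970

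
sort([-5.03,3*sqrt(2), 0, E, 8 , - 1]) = [ - 5.03, - 1, 0, E,3*sqrt( 2 ), 8]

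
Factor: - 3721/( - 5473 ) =13^(-1)* 61^2*421^ (-1)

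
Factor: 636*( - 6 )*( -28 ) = 106848 = 2^5* 3^2*7^1*53^1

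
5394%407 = 103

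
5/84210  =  1/16842 = 0.00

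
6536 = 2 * 3268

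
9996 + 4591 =14587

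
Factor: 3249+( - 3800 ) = -551 = - 19^1 * 29^1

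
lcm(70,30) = 210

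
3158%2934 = 224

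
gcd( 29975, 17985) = 5995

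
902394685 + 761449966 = 1663844651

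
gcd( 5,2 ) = 1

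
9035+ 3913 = 12948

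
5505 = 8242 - 2737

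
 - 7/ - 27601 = 1/3943 = 0.00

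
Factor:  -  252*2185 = -550620 = - 2^2*3^2*5^1*7^1*19^1*23^1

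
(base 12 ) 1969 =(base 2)110000100001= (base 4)300201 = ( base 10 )3105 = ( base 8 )6041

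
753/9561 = 251/3187 = 0.08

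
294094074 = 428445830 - 134351756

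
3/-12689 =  - 1 + 12686/12689 = - 0.00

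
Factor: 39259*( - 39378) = -2^1*3^1*11^1*43^1*83^1*6563^1 =-1545940902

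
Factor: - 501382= - 2^1*7^1*59^1 * 607^1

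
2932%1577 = 1355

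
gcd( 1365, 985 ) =5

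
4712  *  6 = 28272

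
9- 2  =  7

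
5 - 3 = 2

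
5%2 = 1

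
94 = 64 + 30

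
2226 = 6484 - 4258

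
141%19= 8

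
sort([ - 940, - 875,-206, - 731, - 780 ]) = [-940,-875, - 780, - 731, - 206]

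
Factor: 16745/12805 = 13^( - 1) * 17^1=17/13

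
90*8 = 720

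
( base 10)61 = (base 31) 1U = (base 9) 67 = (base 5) 221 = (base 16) 3D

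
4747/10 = 474 +7/10 = 474.70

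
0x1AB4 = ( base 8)15264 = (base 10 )6836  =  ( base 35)5KB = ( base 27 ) 9a5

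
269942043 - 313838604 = -43896561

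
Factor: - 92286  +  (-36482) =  - 2^8*503^1 = - 128768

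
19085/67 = 19085/67 = 284.85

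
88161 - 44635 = 43526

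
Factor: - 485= -5^1*97^1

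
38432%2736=128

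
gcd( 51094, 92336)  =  2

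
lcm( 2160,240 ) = 2160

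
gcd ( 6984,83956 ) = 4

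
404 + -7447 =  - 7043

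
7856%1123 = 1118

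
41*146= 5986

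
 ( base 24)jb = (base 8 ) 723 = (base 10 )467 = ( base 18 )17H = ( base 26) HP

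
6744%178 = 158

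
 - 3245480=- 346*9380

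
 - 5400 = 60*( - 90)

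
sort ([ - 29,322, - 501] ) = [ -501 , - 29,  322 ] 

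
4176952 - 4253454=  - 76502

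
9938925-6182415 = 3756510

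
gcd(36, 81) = 9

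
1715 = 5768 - 4053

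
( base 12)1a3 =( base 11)223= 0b100001011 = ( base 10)267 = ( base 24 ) B3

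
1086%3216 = 1086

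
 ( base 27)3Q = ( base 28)3n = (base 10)107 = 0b1101011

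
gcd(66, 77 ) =11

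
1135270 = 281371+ 853899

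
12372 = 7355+5017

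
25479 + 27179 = 52658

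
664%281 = 102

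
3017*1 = 3017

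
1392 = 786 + 606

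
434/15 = 28+ 14/15 = 28.93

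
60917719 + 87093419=148011138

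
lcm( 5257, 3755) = 26285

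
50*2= 100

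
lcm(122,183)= 366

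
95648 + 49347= 144995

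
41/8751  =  41/8751 =0.00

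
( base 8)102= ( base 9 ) 73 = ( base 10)66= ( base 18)3C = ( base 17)3f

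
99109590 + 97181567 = 196291157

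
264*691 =182424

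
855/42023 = 855/42023 = 0.02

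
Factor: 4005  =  3^2*5^1*89^1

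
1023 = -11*(- 93 )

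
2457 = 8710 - 6253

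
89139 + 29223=118362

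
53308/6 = 26654/3= 8884.67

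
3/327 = 1/109 = 0.01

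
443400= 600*739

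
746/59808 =373/29904  =  0.01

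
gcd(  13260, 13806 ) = 78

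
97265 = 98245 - 980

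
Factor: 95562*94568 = 2^4*3^2*5309^1 * 11821^1 = 9037107216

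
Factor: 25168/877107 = 2288/79737= 2^4*3^( - 1 )*7^( - 1)*11^1*13^1*3797^(  -  1) 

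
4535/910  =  4 + 179/182  =  4.98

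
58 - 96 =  - 38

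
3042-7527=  - 4485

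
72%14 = 2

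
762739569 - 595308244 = 167431325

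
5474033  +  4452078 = 9926111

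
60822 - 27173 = 33649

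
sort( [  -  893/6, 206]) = [ - 893/6,206]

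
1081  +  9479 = 10560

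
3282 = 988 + 2294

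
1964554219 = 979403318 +985150901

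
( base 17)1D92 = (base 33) 83e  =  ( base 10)8825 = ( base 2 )10001001111001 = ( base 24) F7H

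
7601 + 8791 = 16392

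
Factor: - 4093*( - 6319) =25863667 = 71^1 * 89^1*4093^1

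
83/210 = 83/210 = 0.40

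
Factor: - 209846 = -2^1*7^1*13^1 * 1153^1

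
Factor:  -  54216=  - 2^3 * 3^3 * 251^1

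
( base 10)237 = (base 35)6r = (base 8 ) 355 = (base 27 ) 8L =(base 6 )1033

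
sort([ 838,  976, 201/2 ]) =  [ 201/2,838,976 ]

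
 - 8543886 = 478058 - 9021944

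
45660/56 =11415/14 = 815.36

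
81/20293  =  81/20293  =  0.00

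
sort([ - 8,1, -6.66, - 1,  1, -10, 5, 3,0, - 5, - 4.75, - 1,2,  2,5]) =[ - 10, - 8, - 6.66, - 5 ,-4.75, - 1,-1,0,1,  1,2,2,3,5, 5 ]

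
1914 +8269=10183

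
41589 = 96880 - 55291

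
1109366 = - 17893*( -62) 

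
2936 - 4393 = -1457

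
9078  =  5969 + 3109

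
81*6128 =496368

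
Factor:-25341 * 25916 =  - 656737356 = - 2^2*3^1*11^1 * 19^1*31^1*8447^1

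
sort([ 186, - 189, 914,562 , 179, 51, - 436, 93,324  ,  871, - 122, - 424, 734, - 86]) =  [ - 436,-424, - 189 ,  -  122,  -  86,51 , 93, 179, 186, 324,562, 734, 871,914]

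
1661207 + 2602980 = 4264187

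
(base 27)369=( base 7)6606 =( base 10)2358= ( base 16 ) 936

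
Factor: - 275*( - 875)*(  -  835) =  - 5^6 * 7^1 * 11^1 * 167^1  =  - 200921875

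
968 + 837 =1805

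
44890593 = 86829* 517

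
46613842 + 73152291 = 119766133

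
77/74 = 77/74 = 1.04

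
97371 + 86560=183931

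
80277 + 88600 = 168877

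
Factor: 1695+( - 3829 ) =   -  2134 = - 2^1*11^1*97^1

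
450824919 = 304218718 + 146606201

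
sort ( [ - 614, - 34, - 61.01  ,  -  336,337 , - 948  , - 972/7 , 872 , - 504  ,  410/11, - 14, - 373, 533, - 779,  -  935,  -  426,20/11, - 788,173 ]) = [ - 948 ,-935,  -  788, - 779, - 614, - 504,-426,-373, - 336, - 972/7,-61.01, - 34, - 14, 20/11, 410/11, 173, 337, 533, 872 ]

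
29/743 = 29/743 = 0.04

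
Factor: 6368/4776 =4/3 = 2^2*3^(-1) 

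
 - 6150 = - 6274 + 124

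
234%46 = 4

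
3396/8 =849/2 = 424.50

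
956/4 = 239= 239.00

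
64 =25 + 39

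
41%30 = 11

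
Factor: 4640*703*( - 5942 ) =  - 19382328640 = - 2^6 * 5^1*19^1*29^1*37^1*2971^1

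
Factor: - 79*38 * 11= - 33022 = - 2^1*11^1 * 19^1*79^1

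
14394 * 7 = 100758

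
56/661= 56/661 = 0.08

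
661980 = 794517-132537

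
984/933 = 328/311 =1.05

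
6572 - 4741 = 1831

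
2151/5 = 2151/5  =  430.20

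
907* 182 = 165074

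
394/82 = 4 + 33/41 = 4.80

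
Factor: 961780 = 2^2 * 5^1*19^1*2531^1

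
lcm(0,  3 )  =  0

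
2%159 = 2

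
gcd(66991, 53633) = 1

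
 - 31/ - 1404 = 31/1404 = 0.02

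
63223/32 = 1975  +  23/32 = 1975.72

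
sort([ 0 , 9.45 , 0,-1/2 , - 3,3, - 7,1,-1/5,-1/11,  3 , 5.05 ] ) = [ - 7, - 3, - 1/2, - 1/5, - 1/11, 0, 0,1, 3,3 , 5.05  ,  9.45 ]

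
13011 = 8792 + 4219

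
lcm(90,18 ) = 90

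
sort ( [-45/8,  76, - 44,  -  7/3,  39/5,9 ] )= [ - 44,-45/8, - 7/3,39/5,  9, 76 ] 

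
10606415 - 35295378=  - 24688963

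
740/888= 5/6  =  0.83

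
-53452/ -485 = 53452/485 = 110.21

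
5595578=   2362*2369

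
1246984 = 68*18338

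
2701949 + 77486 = 2779435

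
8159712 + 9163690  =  17323402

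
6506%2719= 1068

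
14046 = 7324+6722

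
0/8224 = 0 = 0.00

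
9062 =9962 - 900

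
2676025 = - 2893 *(- 925)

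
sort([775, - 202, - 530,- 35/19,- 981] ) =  [-981,- 530, - 202,-35/19,775]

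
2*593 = 1186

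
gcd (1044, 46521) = 9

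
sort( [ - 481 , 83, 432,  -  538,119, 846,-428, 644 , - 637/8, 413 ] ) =[ - 538,  -  481, - 428,-637/8,83 , 119,413,432, 644 , 846] 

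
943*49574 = 46748282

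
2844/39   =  72  +  12/13 = 72.92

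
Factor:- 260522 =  - 2^1 * 130261^1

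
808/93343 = 808/93343 = 0.01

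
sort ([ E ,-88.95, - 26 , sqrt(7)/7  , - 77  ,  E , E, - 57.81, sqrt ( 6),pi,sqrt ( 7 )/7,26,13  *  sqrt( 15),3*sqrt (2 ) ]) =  [ - 88.95,-77, - 57.81,-26 , sqrt(7)/7,sqrt( 7)/7,sqrt( 6),E , E , E , pi , 3*sqrt ( 2 ), 26,  13 *sqrt( 15) ]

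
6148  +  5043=11191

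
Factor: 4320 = 2^5*3^3*5^1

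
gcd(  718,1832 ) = 2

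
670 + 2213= 2883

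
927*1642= 1522134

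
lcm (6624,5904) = 271584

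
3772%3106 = 666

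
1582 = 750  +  832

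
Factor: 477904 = 2^4*7^1*17^1*251^1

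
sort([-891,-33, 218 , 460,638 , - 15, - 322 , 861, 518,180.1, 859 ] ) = [ - 891,-322, - 33,  -  15,180.1,218,460,518 , 638, 859, 861]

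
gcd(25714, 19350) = 86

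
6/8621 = 6/8621 =0.00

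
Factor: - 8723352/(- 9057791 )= 2^3 *3^1 *11^1  *23^( - 1 )*109^(-1)*173^1*191^1*3613^ ( - 1 )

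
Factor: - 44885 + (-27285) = - 2^1*5^1*7^1*1031^1 = - 72170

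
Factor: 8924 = 2^2*23^1*97^1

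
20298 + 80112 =100410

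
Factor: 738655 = 5^1* 97^1 * 1523^1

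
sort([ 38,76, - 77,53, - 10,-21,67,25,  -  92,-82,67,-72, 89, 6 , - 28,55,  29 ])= [  -  92, - 82,-77, - 72, - 28,-21, - 10,6,25, 29,38,53,55 , 67,67,76,89] 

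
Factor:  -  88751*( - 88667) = 7869284917 = 13^1 * 6827^1*88667^1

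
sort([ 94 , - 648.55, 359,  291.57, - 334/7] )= [ - 648.55,-334/7,  94,  291.57, 359 ]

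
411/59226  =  137/19742=0.01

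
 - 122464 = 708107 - 830571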